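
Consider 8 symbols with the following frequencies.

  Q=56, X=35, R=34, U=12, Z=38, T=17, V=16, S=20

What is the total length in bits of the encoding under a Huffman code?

Build the Huffman tree bottom-up:
combine U(12), V(16) → 28
combine T(17), S(20) → 37
combine 28, R(34) → 62
combine X(35), 37 → 72
combine Z(38), Q(56) → 94
combine 62, 72 → 134
combine 94, 134 → 228
Each symbol's bit-cost is frequency × depth; summing gives 655 bits (equivalently 28 + 37 + 62 + 72 + 94 + 134 + 228).

655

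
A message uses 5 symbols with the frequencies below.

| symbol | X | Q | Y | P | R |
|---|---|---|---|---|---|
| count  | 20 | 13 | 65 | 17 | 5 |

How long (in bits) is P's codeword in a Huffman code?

Repeatedly merge the two smallest:
R(5) + Q(13) → 18
P(17) + 18 → 35
X(20) + 35 → 55
55 + Y(65) → 120
The subtree containing P is merged 3 times, so code length = 3.

3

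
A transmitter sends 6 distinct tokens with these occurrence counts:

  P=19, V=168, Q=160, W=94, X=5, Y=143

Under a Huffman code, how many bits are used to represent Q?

2

Repeatedly merge the two smallest:
combine X(5), P(19) → 24
combine 24, W(94) → 118
combine 118, Y(143) → 261
combine Q(160), V(168) → 328
combine 261, 328 → 589
Q's leaf is at depth 2, giving a 2-bit codeword.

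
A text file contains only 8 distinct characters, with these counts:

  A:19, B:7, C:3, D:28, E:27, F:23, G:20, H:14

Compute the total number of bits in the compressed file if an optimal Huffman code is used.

Build the Huffman tree bottom-up:
combine C(3), B(7) → 10
combine 10, H(14) → 24
combine A(19), G(20) → 39
combine F(23), 24 → 47
combine E(27), D(28) → 55
combine 39, 47 → 86
combine 55, 86 → 141
The encoded length is the sum of every internal node's weight: 10 + 24 + 39 + 47 + 55 + 86 + 141 = 402 bits.

402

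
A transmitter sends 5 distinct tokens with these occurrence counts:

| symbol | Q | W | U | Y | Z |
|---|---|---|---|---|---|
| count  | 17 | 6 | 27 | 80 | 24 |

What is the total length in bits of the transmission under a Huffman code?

Build the Huffman tree bottom-up:
combine W(6), Q(17) → 23
combine 23, Z(24) → 47
combine U(27), 47 → 74
combine 74, Y(80) → 154
The encoded length is the sum of every internal node's weight: 23 + 47 + 74 + 154 = 298 bits.

298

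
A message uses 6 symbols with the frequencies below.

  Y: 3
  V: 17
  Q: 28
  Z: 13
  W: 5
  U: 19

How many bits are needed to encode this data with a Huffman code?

Build the Huffman tree bottom-up:
combine Y(3), W(5) → 8
combine 8, Z(13) → 21
combine V(17), U(19) → 36
combine 21, Q(28) → 49
combine 36, 49 → 85
Total encoded bits = sum of merged weights = 8 + 21 + 36 + 49 + 85 = 199.

199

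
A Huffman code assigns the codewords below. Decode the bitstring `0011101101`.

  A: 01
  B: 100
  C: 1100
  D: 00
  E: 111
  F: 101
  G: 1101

DEAF

Read left to right; each codeword is recognised as soon as it completes (prefix code):
  00→D | 111→E | 01→A | 101→F
Decoded message: DEAF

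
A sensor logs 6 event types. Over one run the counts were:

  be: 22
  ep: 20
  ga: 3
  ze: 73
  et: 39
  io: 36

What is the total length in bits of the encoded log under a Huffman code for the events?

Merge the two smallest weights repeatedly:
ga(3) + ep(20) → 23
be(22) + 23 → 45
io(36) + et(39) → 75
45 + ze(73) → 118
75 + 118 → 193
Total encoded bits = sum of merged weights = 23 + 45 + 75 + 118 + 193 = 454.

454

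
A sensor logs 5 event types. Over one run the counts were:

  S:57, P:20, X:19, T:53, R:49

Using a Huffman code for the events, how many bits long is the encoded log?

Greedily combine the two least-frequent nodes:
merge X(19) and P(20): 39
merge 39 and R(49): 88
merge T(53) and S(57): 110
merge 88 and 110: 198
The encoded length is the sum of every internal node's weight: 39 + 88 + 110 + 198 = 435 bits.

435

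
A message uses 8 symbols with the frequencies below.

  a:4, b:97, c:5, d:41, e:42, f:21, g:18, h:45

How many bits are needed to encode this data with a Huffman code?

Greedily combine the two least-frequent nodes:
a(4) + c(5) → 9
9 + g(18) → 27
f(21) + 27 → 48
d(41) + e(42) → 83
h(45) + 48 → 93
83 + 93 → 176
b(97) + 176 → 273
Total encoded bits = sum of merged weights = 9 + 27 + 48 + 83 + 93 + 176 + 273 = 709.

709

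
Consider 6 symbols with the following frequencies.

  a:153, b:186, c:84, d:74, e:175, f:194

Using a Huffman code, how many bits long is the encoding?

Merge the two smallest weights repeatedly:
d(74) + c(84) → 158
a(153) + 158 → 311
e(175) + b(186) → 361
f(194) + 311 → 505
361 + 505 → 866
Total encoded bits = sum of merged weights = 158 + 311 + 361 + 505 + 866 = 2201.

2201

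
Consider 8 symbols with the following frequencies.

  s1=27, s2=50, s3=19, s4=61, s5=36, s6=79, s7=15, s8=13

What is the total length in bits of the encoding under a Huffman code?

834

Greedily combine the two least-frequent nodes:
s8(13) + s7(15) → 28
s3(19) + s1(27) → 46
28 + s5(36) → 64
46 + s2(50) → 96
s4(61) + 64 → 125
s6(79) + 96 → 175
125 + 175 → 300
The encoded length is the sum of every internal node's weight: 28 + 46 + 64 + 96 + 125 + 175 + 300 = 834 bits.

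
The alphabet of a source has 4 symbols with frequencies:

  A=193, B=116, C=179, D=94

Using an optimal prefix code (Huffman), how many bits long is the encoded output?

Build the Huffman tree bottom-up:
D(94) + B(116) → 210
C(179) + A(193) → 372
210 + 372 → 582
The encoded length is the sum of every internal node's weight: 210 + 372 + 582 = 1164 bits.

1164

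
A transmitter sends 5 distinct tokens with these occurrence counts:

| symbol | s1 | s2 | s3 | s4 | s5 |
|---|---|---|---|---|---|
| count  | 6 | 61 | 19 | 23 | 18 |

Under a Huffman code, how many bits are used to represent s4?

3

Build the tree from the bottom:
merge s1(6) and s5(18): 24
merge s3(19) and s4(23): 42
merge 24 and 42: 66
merge s2(61) and 66: 127
s4 sits 3 levels below the root, so its codeword is 3 bits.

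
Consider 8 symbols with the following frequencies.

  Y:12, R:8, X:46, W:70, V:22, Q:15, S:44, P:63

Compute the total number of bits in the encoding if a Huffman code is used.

Build the Huffman tree bottom-up:
combine R(8), Y(12) → 20
combine Q(15), 20 → 35
combine V(22), 35 → 57
combine S(44), X(46) → 90
combine 57, P(63) → 120
combine W(70), 90 → 160
combine 120, 160 → 280
The encoded length is the sum of every internal node's weight: 20 + 35 + 57 + 90 + 120 + 160 + 280 = 762 bits.

762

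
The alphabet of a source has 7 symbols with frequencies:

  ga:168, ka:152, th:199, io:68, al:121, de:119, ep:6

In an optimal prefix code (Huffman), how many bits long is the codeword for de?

Huffman merges, smallest pair first:
merge ep(6) and io(68): 74
merge 74 and de(119): 193
merge al(121) and ka(152): 273
merge ga(168) and 193: 361
merge th(199) and 273: 472
merge 361 and 472: 833
de's leaf is at depth 3, giving a 3-bit codeword.

3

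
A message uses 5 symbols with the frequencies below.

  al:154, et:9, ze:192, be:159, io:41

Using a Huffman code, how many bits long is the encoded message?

1160

Greedily combine the two least-frequent nodes:
et(9) + io(41) → 50
50 + al(154) → 204
be(159) + ze(192) → 351
204 + 351 → 555
Total encoded bits = sum of merged weights = 50 + 204 + 351 + 555 = 1160.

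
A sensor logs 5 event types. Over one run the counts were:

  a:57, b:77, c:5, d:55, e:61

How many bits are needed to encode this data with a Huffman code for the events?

Build the Huffman tree bottom-up:
merge c(5) and d(55): 60
merge a(57) and 60: 117
merge e(61) and b(77): 138
merge 117 and 138: 255
Total encoded bits = sum of merged weights = 60 + 117 + 138 + 255 = 570.

570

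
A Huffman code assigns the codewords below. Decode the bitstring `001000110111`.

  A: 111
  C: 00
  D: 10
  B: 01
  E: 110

Read left to right; each codeword is recognised as soon as it completes (prefix code):
  00→C | 10→D | 00→C | 110→E | 111→A
Decoded message: CDCEA

CDCEA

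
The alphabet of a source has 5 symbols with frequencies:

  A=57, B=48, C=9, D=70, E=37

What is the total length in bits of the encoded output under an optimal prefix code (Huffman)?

488

Build the Huffman tree bottom-up:
merge C(9) and E(37): 46
merge 46 and B(48): 94
merge A(57) and D(70): 127
merge 94 and 127: 221
Each symbol's bit-cost is frequency × depth; summing gives 488 bits (equivalently 46 + 94 + 127 + 221).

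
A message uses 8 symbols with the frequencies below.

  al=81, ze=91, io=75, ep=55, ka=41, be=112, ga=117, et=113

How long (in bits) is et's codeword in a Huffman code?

Build the tree from the bottom:
ka(41) + ep(55) → 96
io(75) + al(81) → 156
ze(91) + 96 → 187
be(112) + et(113) → 225
ga(117) + 156 → 273
187 + 225 → 412
273 + 412 → 685
The subtree containing et is merged 3 times, so code length = 3.

3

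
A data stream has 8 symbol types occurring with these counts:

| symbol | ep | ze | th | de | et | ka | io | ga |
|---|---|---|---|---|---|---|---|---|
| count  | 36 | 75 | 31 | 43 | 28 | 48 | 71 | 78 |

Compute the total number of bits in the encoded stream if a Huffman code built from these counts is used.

Merge the two smallest weights repeatedly:
combine et(28), th(31) → 59
combine ep(36), de(43) → 79
combine ka(48), 59 → 107
combine io(71), ze(75) → 146
combine ga(78), 79 → 157
combine 107, 146 → 253
combine 157, 253 → 410
Total encoded bits = sum of merged weights = 59 + 79 + 107 + 146 + 157 + 253 + 410 = 1211.

1211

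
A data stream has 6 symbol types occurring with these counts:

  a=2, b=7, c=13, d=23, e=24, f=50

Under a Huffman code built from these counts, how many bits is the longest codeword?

Merge the two lowest-weight nodes at each step:
combine a(2), b(7) → 9
combine 9, c(13) → 22
combine 22, d(23) → 45
combine e(24), 45 → 69
combine f(50), 69 → 119
The rarest symbols sit at the bottom; the longest codeword is 5 bits.

5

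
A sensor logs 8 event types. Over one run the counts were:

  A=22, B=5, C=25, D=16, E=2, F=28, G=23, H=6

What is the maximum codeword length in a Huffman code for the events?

Merge the two lowest-weight nodes at each step:
E(2) + B(5) → 7
H(6) + 7 → 13
13 + D(16) → 29
A(22) + G(23) → 45
C(25) + F(28) → 53
29 + 45 → 74
53 + 74 → 127
Maximum depth reached is 5.

5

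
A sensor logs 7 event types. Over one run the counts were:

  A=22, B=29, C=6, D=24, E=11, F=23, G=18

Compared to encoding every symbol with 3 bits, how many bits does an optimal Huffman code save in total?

Fixed-length: 3 bits × 133 symbols = 399 bits.
Huffman merges:
merge C(6) and E(11): 17
merge 17 and G(18): 35
merge A(22) and F(23): 45
merge D(24) and B(29): 53
merge 35 and 45: 80
merge 53 and 80: 133
Huffman total = 17 + 35 + 45 + 53 + 80 + 133 = 363 bits.
Saving = 399 − 363 = 36 bits.

36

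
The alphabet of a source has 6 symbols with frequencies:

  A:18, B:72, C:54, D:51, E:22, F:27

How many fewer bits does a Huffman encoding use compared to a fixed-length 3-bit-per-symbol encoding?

137

Fixed-length: 3 bits × 244 symbols = 732 bits.
Huffman merges:
merge A(18) and E(22): 40
merge F(27) and 40: 67
merge D(51) and C(54): 105
merge 67 and B(72): 139
merge 105 and 139: 244
Huffman total = 40 + 67 + 105 + 139 + 244 = 595 bits.
Saving = 732 − 595 = 137 bits.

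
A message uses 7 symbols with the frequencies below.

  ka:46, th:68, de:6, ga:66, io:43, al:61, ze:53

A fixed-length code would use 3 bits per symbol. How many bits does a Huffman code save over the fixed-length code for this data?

Fixed-length: 3 bits × 343 symbols = 1029 bits.
Huffman merges:
de(6) + io(43) → 49
ka(46) + 49 → 95
ze(53) + al(61) → 114
ga(66) + th(68) → 134
95 + 114 → 209
134 + 209 → 343
Huffman total = 49 + 95 + 114 + 134 + 209 + 343 = 944 bits.
Saving = 1029 − 944 = 85 bits.

85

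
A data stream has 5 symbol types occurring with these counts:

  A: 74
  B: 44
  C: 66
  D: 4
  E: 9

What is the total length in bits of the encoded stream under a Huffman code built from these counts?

390

Merge the two smallest weights repeatedly:
combine D(4), E(9) → 13
combine 13, B(44) → 57
combine 57, C(66) → 123
combine A(74), 123 → 197
Each symbol's bit-cost is frequency × depth; summing gives 390 bits (equivalently 13 + 57 + 123 + 197).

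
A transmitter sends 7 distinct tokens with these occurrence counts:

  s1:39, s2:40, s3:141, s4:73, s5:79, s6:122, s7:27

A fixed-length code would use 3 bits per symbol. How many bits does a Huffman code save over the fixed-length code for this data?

197

Fixed-length: 3 bits × 521 symbols = 1563 bits.
Huffman merges:
combine s7(27), s1(39) → 66
combine s2(40), 66 → 106
combine s4(73), s5(79) → 152
combine 106, s6(122) → 228
combine s3(141), 152 → 293
combine 228, 293 → 521
Huffman total = 66 + 106 + 152 + 228 + 293 + 521 = 1366 bits.
Saving = 1563 − 1366 = 197 bits.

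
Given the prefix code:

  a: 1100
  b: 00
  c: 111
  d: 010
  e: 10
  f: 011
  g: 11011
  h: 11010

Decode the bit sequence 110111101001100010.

ghfbd

Read left to right; each codeword is recognised as soon as it completes (prefix code):
  11011→g | 11010→h | 011→f | 00→b | 010→d
Decoded message: ghfbd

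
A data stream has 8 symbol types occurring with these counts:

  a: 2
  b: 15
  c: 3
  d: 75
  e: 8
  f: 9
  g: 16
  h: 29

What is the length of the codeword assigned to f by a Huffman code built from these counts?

Repeatedly merge the two smallest:
a(2) + c(3) → 5
5 + e(8) → 13
f(9) + 13 → 22
b(15) + g(16) → 31
22 + h(29) → 51
31 + 51 → 82
d(75) + 82 → 157
f's leaf is at depth 4, giving a 4-bit codeword.

4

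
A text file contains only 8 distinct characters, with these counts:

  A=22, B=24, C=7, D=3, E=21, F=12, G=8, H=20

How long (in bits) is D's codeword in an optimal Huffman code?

5

Huffman merges, smallest pair first:
combine D(3), C(7) → 10
combine G(8), 10 → 18
combine F(12), 18 → 30
combine H(20), E(21) → 41
combine A(22), B(24) → 46
combine 30, 41 → 71
combine 46, 71 → 117
D's leaf is at depth 5, giving a 5-bit codeword.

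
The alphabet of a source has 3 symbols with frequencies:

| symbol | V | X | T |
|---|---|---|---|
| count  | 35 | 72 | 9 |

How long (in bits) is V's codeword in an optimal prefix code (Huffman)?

2

Huffman merges, smallest pair first:
T(9) + V(35) → 44
44 + X(72) → 116
V's leaf is at depth 2, giving a 2-bit codeword.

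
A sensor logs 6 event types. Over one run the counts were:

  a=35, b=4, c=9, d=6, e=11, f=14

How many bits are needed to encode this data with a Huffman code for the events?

177

Build the Huffman tree bottom-up:
b(4) + d(6) → 10
c(9) + 10 → 19
e(11) + f(14) → 25
19 + 25 → 44
a(35) + 44 → 79
Total encoded bits = sum of merged weights = 10 + 19 + 25 + 44 + 79 = 177.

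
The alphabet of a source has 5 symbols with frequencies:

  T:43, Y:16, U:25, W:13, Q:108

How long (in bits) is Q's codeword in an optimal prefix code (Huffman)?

1

Build the tree from the bottom:
combine W(13), Y(16) → 29
combine U(25), 29 → 54
combine T(43), 54 → 97
combine 97, Q(108) → 205
Q is a child of the root — depth 1, so its codeword is a single bit.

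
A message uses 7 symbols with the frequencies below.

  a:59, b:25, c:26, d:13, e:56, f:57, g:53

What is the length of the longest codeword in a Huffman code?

Merge the two lowest-weight nodes at each step:
combine d(13), b(25) → 38
combine c(26), 38 → 64
combine g(53), e(56) → 109
combine f(57), a(59) → 116
combine 64, 109 → 173
combine 116, 173 → 289
Maximum depth reached is 4.

4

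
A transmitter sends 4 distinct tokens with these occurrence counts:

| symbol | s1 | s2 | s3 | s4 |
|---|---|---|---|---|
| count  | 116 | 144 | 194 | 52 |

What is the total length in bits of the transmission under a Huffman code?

Greedily combine the two least-frequent nodes:
s4(52) + s1(116) → 168
s2(144) + 168 → 312
s3(194) + 312 → 506
Each symbol's bit-cost is frequency × depth; summing gives 986 bits (equivalently 168 + 312 + 506).

986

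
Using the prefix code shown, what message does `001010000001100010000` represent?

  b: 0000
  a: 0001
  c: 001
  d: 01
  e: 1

Read left to right; each codeword is recognised as soon as it completes (prefix code):
  001→c | 01→d | 0000→b | 001→c | 1→e | 0001→a | 0000→b
Decoded message: cdbceab

cdbceab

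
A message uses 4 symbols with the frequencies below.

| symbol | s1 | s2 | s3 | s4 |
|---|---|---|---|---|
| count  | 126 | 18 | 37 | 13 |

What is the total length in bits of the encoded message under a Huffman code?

Greedily combine the two least-frequent nodes:
merge s4(13) and s2(18): 31
merge 31 and s3(37): 68
merge 68 and s1(126): 194
Total encoded bits = sum of merged weights = 31 + 68 + 194 = 293.

293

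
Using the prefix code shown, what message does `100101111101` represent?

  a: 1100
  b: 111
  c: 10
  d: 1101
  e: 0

Read left to right; each codeword is recognised as soon as it completes (prefix code):
  10→c | 0→e | 10→c | 111→b | 1101→d
Decoded message: cecbd

cecbd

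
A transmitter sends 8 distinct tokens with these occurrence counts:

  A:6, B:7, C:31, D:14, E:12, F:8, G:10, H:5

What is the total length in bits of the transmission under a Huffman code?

Merge the two smallest weights repeatedly:
H(5) + A(6) → 11
B(7) + F(8) → 15
G(10) + 11 → 21
E(12) + D(14) → 26
15 + 21 → 36
26 + C(31) → 57
36 + 57 → 93
Total encoded bits = sum of merged weights = 11 + 15 + 21 + 26 + 36 + 57 + 93 = 259.

259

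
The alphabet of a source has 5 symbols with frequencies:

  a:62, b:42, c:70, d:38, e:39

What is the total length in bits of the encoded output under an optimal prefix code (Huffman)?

Build the Huffman tree bottom-up:
combine d(38), e(39) → 77
combine b(42), a(62) → 104
combine c(70), 77 → 147
combine 104, 147 → 251
Each symbol's bit-cost is frequency × depth; summing gives 579 bits (equivalently 77 + 104 + 147 + 251).

579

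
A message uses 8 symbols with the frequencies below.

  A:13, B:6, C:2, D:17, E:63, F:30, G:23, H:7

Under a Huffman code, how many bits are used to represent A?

Build the tree from the bottom:
merge C(2) and B(6): 8
merge H(7) and 8: 15
merge A(13) and 15: 28
merge D(17) and G(23): 40
merge 28 and F(30): 58
merge 40 and 58: 98
merge E(63) and 98: 161
The subtree containing A is merged 4 times, so code length = 4.

4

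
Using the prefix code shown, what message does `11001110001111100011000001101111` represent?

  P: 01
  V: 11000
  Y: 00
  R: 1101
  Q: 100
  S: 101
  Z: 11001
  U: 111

ZVUVVYRU

Read left to right; each codeword is recognised as soon as it completes (prefix code):
  11001→Z | 11000→V | 111→U | 11000→V | 11000→V | 00→Y | 1101→R | 111→U
Decoded message: ZVUVVYRU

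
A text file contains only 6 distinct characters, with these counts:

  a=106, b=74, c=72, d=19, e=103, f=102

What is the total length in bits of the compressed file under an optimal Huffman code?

1208

Build the Huffman tree bottom-up:
merge d(19) and c(72): 91
merge b(74) and 91: 165
merge f(102) and e(103): 205
merge a(106) and 165: 271
merge 205 and 271: 476
Each symbol's bit-cost is frequency × depth; summing gives 1208 bits (equivalently 91 + 165 + 205 + 271 + 476).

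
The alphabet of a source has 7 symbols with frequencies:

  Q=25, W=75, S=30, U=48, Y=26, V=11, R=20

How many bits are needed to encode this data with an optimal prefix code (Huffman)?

Build the Huffman tree bottom-up:
combine V(11), R(20) → 31
combine Q(25), Y(26) → 51
combine S(30), 31 → 61
combine U(48), 51 → 99
combine 61, W(75) → 136
combine 99, 136 → 235
The encoded length is the sum of every internal node's weight: 31 + 51 + 61 + 99 + 136 + 235 = 613 bits.

613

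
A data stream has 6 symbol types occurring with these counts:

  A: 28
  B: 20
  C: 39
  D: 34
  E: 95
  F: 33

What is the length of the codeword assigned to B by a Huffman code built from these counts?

4

Repeatedly merge the two smallest:
B(20) + A(28) → 48
F(33) + D(34) → 67
C(39) + 48 → 87
67 + 87 → 154
E(95) + 154 → 249
B's leaf is at depth 4, giving a 4-bit codeword.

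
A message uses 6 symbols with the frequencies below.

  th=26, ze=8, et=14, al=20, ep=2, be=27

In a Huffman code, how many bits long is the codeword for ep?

4

Huffman merges, smallest pair first:
merge ep(2) and ze(8): 10
merge 10 and et(14): 24
merge al(20) and 24: 44
merge th(26) and be(27): 53
merge 44 and 53: 97
ep's leaf is at depth 4, giving a 4-bit codeword.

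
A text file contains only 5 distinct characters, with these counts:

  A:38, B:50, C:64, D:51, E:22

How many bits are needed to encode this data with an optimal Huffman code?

510

Merge the two smallest weights repeatedly:
merge E(22) and A(38): 60
merge B(50) and D(51): 101
merge 60 and C(64): 124
merge 101 and 124: 225
Total encoded bits = sum of merged weights = 60 + 101 + 124 + 225 = 510.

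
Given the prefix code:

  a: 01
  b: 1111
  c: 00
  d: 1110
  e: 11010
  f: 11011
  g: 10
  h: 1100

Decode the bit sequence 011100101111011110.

Read left to right; each codeword is recognised as soon as it completes (prefix code):
  01→a | 1100→h | 10→g | 1111→b | 01→a | 1110→d
Decoded message: ahgbad

ahgbad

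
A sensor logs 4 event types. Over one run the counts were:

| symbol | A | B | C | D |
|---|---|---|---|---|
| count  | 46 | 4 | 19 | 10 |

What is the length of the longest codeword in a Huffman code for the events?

3

Merge the two lowest-weight nodes at each step:
combine B(4), D(10) → 14
combine 14, C(19) → 33
combine 33, A(46) → 79
The rarest symbols sit at the bottom; the longest codeword is 3 bits.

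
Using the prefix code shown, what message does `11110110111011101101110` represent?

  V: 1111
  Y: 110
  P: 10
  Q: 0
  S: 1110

Read left to right; each codeword is recognised as soon as it completes (prefix code):
  1111→V | 0→Q | 110→Y | 1110→S | 1110→S | 110→Y | 1110→S
Decoded message: VQYSSYS

VQYSSYS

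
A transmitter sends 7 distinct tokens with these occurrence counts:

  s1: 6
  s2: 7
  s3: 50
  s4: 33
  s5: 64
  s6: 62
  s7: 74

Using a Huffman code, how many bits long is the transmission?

Merge the two smallest weights repeatedly:
merge s1(6) and s2(7): 13
merge 13 and s4(33): 46
merge 46 and s3(50): 96
merge s6(62) and s5(64): 126
merge s7(74) and 96: 170
merge 126 and 170: 296
Each symbol's bit-cost is frequency × depth; summing gives 747 bits (equivalently 13 + 46 + 96 + 126 + 170 + 296).

747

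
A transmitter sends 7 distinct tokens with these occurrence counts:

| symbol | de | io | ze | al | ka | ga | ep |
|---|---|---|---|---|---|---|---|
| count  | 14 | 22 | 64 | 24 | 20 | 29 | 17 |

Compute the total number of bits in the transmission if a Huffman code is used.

Build the Huffman tree bottom-up:
de(14) + ep(17) → 31
ka(20) + io(22) → 42
al(24) + ga(29) → 53
31 + 42 → 73
53 + ze(64) → 117
73 + 117 → 190
Each symbol's bit-cost is frequency × depth; summing gives 506 bits (equivalently 31 + 42 + 53 + 73 + 117 + 190).

506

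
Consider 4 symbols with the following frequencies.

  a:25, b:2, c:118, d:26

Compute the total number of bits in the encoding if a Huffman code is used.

251

Build the Huffman tree bottom-up:
b(2) + a(25) → 27
d(26) + 27 → 53
53 + c(118) → 171
Total encoded bits = sum of merged weights = 27 + 53 + 171 = 251.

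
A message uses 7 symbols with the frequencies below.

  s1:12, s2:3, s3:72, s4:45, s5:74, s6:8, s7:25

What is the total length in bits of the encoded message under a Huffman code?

560

Merge the two smallest weights repeatedly:
combine s2(3), s6(8) → 11
combine 11, s1(12) → 23
combine 23, s7(25) → 48
combine s4(45), 48 → 93
combine s3(72), s5(74) → 146
combine 93, 146 → 239
Total encoded bits = sum of merged weights = 11 + 23 + 48 + 93 + 146 + 239 = 560.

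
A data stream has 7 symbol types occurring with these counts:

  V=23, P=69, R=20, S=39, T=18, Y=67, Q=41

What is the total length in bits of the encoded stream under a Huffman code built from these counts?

733

Greedily combine the two least-frequent nodes:
merge T(18) and R(20): 38
merge V(23) and 38: 61
merge S(39) and Q(41): 80
merge 61 and Y(67): 128
merge P(69) and 80: 149
merge 128 and 149: 277
The encoded length is the sum of every internal node's weight: 38 + 61 + 80 + 128 + 149 + 277 = 733 bits.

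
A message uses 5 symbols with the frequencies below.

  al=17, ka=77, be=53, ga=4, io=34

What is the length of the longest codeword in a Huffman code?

Merge the two lowest-weight nodes at each step:
ga(4) + al(17) → 21
21 + io(34) → 55
be(53) + 55 → 108
ka(77) + 108 → 185
The first pair merged (ga, al) ends up deepest, at depth 4.

4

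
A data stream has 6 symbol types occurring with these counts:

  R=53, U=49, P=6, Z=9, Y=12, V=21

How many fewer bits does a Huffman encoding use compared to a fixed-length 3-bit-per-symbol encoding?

113

Fixed-length: 3 bits × 150 symbols = 450 bits.
Huffman merges:
P(6) + Z(9) → 15
Y(12) + 15 → 27
V(21) + 27 → 48
48 + U(49) → 97
R(53) + 97 → 150
Huffman total = 15 + 27 + 48 + 97 + 150 = 337 bits.
Saving = 450 − 337 = 113 bits.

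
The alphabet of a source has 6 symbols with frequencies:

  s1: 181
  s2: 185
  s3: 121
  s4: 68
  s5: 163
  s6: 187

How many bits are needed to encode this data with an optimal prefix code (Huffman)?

2343

Merge the two smallest weights repeatedly:
combine s4(68), s3(121) → 189
combine s5(163), s1(181) → 344
combine s2(185), s6(187) → 372
combine 189, 344 → 533
combine 372, 533 → 905
The encoded length is the sum of every internal node's weight: 189 + 344 + 372 + 533 + 905 = 2343 bits.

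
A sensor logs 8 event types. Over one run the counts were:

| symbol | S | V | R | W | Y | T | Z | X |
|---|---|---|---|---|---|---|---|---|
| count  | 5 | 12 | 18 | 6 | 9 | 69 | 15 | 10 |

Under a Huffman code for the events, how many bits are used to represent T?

1

Huffman merges, smallest pair first:
S(5) + W(6) → 11
Y(9) + X(10) → 19
11 + V(12) → 23
Z(15) + R(18) → 33
19 + 23 → 42
33 + 42 → 75
T(69) + 75 → 144
T sits one level below the root: a 1-bit codeword.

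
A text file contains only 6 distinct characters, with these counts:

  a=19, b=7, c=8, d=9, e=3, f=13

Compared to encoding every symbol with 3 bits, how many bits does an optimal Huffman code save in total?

32

Fixed-length: 3 bits × 59 symbols = 177 bits.
Huffman merges:
combine e(3), b(7) → 10
combine c(8), d(9) → 17
combine 10, f(13) → 23
combine 17, a(19) → 36
combine 23, 36 → 59
Huffman total = 10 + 17 + 23 + 36 + 59 = 145 bits.
Saving = 177 − 145 = 32 bits.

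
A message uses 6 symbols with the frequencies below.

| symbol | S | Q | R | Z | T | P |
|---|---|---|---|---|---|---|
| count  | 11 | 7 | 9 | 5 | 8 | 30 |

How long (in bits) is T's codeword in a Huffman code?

3

Build the tree from the bottom:
merge Z(5) and Q(7): 12
merge T(8) and R(9): 17
merge S(11) and 12: 23
merge 17 and 23: 40
merge P(30) and 40: 70
T's leaf is at depth 3, giving a 3-bit codeword.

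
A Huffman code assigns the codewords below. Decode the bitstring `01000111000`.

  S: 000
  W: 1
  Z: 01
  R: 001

ZSWWWS

Read left to right; each codeword is recognised as soon as it completes (prefix code):
  01→Z | 000→S | 1→W | 1→W | 1→W | 000→S
Decoded message: ZSWWWS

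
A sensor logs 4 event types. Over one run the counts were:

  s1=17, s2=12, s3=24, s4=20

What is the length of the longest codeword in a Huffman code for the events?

2

Merge the two lowest-weight nodes at each step:
combine s2(12), s1(17) → 29
combine s4(20), s3(24) → 44
combine 29, 44 → 73
The first pair merged (s2, s1) ends up deepest, at depth 2.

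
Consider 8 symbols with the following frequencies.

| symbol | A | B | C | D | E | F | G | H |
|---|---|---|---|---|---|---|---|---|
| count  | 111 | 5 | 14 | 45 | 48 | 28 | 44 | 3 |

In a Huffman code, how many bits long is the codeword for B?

6

Huffman merges, smallest pair first:
H(3) + B(5) → 8
8 + C(14) → 22
22 + F(28) → 50
G(44) + D(45) → 89
E(48) + 50 → 98
89 + 98 → 187
A(111) + 187 → 298
B's leaf is at depth 6, giving a 6-bit codeword.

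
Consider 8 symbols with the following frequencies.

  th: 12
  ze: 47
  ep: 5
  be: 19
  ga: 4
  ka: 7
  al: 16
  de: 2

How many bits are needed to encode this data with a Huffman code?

Greedily combine the two least-frequent nodes:
merge de(2) and ga(4): 6
merge ep(5) and 6: 11
merge ka(7) and 11: 18
merge th(12) and al(16): 28
merge 18 and be(19): 37
merge 28 and 37: 65
merge ze(47) and 65: 112
Total encoded bits = sum of merged weights = 6 + 11 + 18 + 28 + 37 + 65 + 112 = 277.

277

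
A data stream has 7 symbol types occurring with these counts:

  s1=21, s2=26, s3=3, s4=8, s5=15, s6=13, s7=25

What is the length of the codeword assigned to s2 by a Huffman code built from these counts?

Repeatedly merge the two smallest:
merge s3(3) and s4(8): 11
merge 11 and s6(13): 24
merge s5(15) and s1(21): 36
merge 24 and s7(25): 49
merge s2(26) and 36: 62
merge 49 and 62: 111
The subtree containing s2 is merged 2 times, so code length = 2.

2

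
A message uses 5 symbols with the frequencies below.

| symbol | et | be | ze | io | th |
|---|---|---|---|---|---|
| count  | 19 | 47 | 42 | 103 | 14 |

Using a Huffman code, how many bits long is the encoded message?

455

Merge the two smallest weights repeatedly:
combine th(14), et(19) → 33
combine 33, ze(42) → 75
combine be(47), 75 → 122
combine io(103), 122 → 225
The encoded length is the sum of every internal node's weight: 33 + 75 + 122 + 225 = 455 bits.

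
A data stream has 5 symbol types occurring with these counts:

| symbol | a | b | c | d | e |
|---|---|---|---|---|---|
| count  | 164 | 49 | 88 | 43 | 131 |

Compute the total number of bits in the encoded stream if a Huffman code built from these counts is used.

Greedily combine the two least-frequent nodes:
combine d(43), b(49) → 92
combine c(88), 92 → 180
combine e(131), a(164) → 295
combine 180, 295 → 475
Each symbol's bit-cost is frequency × depth; summing gives 1042 bits (equivalently 92 + 180 + 295 + 475).

1042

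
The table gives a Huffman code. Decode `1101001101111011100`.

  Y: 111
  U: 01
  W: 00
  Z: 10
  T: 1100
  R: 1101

RWRYUT

Read left to right; each codeword is recognised as soon as it completes (prefix code):
  1101→R | 00→W | 1101→R | 111→Y | 01→U | 1100→T
Decoded message: RWRYUT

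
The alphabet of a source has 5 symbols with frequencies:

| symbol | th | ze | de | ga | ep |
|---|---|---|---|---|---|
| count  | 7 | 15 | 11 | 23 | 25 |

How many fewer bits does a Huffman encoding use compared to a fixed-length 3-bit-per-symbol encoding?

63

Fixed-length: 3 bits × 81 symbols = 243 bits.
Huffman merges:
merge th(7) and de(11): 18
merge ze(15) and 18: 33
merge ga(23) and ep(25): 48
merge 33 and 48: 81
Huffman total = 18 + 33 + 48 + 81 = 180 bits.
Saving = 243 − 180 = 63 bits.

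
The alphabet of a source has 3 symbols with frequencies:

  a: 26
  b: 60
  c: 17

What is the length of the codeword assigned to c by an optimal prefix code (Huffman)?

2

Repeatedly merge the two smallest:
merge c(17) and a(26): 43
merge 43 and b(60): 103
The subtree containing c is merged 2 times, so code length = 2.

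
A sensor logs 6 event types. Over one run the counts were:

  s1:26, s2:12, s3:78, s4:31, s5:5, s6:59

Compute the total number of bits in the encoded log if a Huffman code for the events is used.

478

Merge the two smallest weights repeatedly:
merge s5(5) and s2(12): 17
merge 17 and s1(26): 43
merge s4(31) and 43: 74
merge s6(59) and 74: 133
merge s3(78) and 133: 211
Each symbol's bit-cost is frequency × depth; summing gives 478 bits (equivalently 17 + 43 + 74 + 133 + 211).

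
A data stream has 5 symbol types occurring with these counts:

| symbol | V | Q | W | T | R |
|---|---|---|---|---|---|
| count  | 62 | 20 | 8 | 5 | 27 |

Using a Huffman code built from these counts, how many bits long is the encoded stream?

228

Greedily combine the two least-frequent nodes:
merge T(5) and W(8): 13
merge 13 and Q(20): 33
merge R(27) and 33: 60
merge 60 and V(62): 122
Total encoded bits = sum of merged weights = 13 + 33 + 60 + 122 = 228.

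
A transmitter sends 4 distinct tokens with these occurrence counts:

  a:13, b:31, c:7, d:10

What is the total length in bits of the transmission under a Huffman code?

108

Greedily combine the two least-frequent nodes:
combine c(7), d(10) → 17
combine a(13), 17 → 30
combine 30, b(31) → 61
The encoded length is the sum of every internal node's weight: 17 + 30 + 61 = 108 bits.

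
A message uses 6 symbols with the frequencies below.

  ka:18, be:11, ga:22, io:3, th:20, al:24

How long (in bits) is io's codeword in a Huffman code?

Build the tree from the bottom:
combine io(3), be(11) → 14
combine 14, ka(18) → 32
combine th(20), ga(22) → 42
combine al(24), 32 → 56
combine 42, 56 → 98
io sits 4 levels below the root, so its codeword is 4 bits.

4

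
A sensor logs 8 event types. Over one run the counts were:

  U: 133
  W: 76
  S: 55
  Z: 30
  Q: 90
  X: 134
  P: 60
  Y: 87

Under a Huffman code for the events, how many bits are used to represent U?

Build the tree from the bottom:
merge Z(30) and S(55): 85
merge P(60) and W(76): 136
merge 85 and Y(87): 172
merge Q(90) and U(133): 223
merge X(134) and 136: 270
merge 172 and 223: 395
merge 270 and 395: 665
U's leaf is at depth 3, giving a 3-bit codeword.

3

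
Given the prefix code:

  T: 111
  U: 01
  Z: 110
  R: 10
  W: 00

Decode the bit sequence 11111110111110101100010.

TTRTZRZWR

Read left to right; each codeword is recognised as soon as it completes (prefix code):
  111→T | 111→T | 10→R | 111→T | 110→Z | 10→R | 110→Z | 00→W | 10→R
Decoded message: TTRTZRZWR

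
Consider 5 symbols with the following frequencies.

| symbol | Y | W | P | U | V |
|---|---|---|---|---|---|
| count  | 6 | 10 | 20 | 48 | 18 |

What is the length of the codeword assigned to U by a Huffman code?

Build the tree from the bottom:
merge Y(6) and W(10): 16
merge 16 and V(18): 34
merge P(20) and 34: 54
merge U(48) and 54: 102
U is merged only at the final step, so code length = 1.

1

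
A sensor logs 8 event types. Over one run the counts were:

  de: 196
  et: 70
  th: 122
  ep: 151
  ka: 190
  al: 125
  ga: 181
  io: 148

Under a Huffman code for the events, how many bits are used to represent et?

Build the tree from the bottom:
combine et(70), th(122) → 192
combine al(125), io(148) → 273
combine ep(151), ga(181) → 332
combine ka(190), 192 → 382
combine de(196), 273 → 469
combine 332, 382 → 714
combine 469, 714 → 1183
et sits 4 levels below the root, so its codeword is 4 bits.

4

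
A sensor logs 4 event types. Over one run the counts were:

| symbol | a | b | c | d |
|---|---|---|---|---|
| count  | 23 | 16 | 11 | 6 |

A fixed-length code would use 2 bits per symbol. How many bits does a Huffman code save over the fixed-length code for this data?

Fixed-length: 2 bits × 56 symbols = 112 bits.
Huffman merges:
merge d(6) and c(11): 17
merge b(16) and 17: 33
merge a(23) and 33: 56
Huffman total = 17 + 33 + 56 = 106 bits.
Saving = 112 − 106 = 6 bits.

6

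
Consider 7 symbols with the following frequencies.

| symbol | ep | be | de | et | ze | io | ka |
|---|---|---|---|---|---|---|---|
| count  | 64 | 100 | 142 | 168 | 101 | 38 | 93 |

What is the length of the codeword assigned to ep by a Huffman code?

4

Repeatedly merge the two smallest:
io(38) + ep(64) → 102
ka(93) + be(100) → 193
ze(101) + 102 → 203
de(142) + et(168) → 310
193 + 203 → 396
310 + 396 → 706
ep's leaf is at depth 4, giving a 4-bit codeword.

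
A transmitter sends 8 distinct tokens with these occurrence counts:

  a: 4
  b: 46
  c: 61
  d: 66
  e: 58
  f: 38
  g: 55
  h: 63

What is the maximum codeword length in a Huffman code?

Merge the two lowest-weight nodes at each step:
combine a(4), f(38) → 42
combine 42, b(46) → 88
combine g(55), e(58) → 113
combine c(61), h(63) → 124
combine d(66), 88 → 154
combine 113, 124 → 237
combine 154, 237 → 391
The first pair merged (a, f) ends up deepest, at depth 4.

4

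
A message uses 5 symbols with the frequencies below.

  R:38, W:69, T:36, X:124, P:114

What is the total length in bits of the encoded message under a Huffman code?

836

Merge the two smallest weights repeatedly:
merge T(36) and R(38): 74
merge W(69) and 74: 143
merge P(114) and X(124): 238
merge 143 and 238: 381
Each symbol's bit-cost is frequency × depth; summing gives 836 bits (equivalently 74 + 143 + 238 + 381).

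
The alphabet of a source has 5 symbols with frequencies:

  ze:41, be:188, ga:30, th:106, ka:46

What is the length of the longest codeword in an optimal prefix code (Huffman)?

4

Merge the two lowest-weight nodes at each step:
combine ga(30), ze(41) → 71
combine ka(46), 71 → 117
combine th(106), 117 → 223
combine be(188), 223 → 411
The first pair merged (ga, ze) ends up deepest, at depth 4.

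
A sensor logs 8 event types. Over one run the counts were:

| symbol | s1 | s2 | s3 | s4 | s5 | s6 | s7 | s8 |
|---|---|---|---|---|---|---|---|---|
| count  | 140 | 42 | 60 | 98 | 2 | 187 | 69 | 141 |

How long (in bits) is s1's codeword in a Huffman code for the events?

3

Build the tree from the bottom:
merge s5(2) and s2(42): 44
merge 44 and s3(60): 104
merge s7(69) and s4(98): 167
merge 104 and s1(140): 244
merge s8(141) and 167: 308
merge s6(187) and 244: 431
merge 308 and 431: 739
s1 sits 3 levels below the root, so its codeword is 3 bits.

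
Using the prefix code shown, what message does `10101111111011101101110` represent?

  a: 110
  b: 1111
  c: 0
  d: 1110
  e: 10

eebddad

Read left to right; each codeword is recognised as soon as it completes (prefix code):
  10→e | 10→e | 1111→b | 1110→d | 1110→d | 110→a | 1110→d
Decoded message: eebddad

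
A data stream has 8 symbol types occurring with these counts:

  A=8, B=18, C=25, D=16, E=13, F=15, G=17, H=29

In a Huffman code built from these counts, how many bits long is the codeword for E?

4

Huffman merges, smallest pair first:
merge A(8) and E(13): 21
merge F(15) and D(16): 31
merge G(17) and B(18): 35
merge 21 and C(25): 46
merge H(29) and 31: 60
merge 35 and 46: 81
merge 60 and 81: 141
E's leaf is at depth 4, giving a 4-bit codeword.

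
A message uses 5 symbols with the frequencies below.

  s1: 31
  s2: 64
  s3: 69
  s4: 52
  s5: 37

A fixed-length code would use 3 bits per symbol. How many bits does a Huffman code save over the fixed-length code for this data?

Fixed-length: 3 bits × 253 symbols = 759 bits.
Huffman merges:
combine s1(31), s5(37) → 68
combine s4(52), s2(64) → 116
combine 68, s3(69) → 137
combine 116, 137 → 253
Huffman total = 68 + 116 + 137 + 253 = 574 bits.
Saving = 759 − 574 = 185 bits.

185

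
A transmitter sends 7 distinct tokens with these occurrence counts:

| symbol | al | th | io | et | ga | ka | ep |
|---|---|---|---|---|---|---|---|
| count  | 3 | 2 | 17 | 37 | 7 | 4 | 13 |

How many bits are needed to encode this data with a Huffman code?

Build the Huffman tree bottom-up:
combine th(2), al(3) → 5
combine ka(4), 5 → 9
combine ga(7), 9 → 16
combine ep(13), 16 → 29
combine io(17), 29 → 46
combine et(37), 46 → 83
Each symbol's bit-cost is frequency × depth; summing gives 188 bits (equivalently 5 + 9 + 16 + 29 + 46 + 83).

188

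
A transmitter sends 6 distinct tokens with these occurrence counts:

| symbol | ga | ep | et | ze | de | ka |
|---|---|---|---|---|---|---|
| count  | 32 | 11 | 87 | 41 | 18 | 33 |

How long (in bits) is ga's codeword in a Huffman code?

Repeatedly merge the two smallest:
ep(11) + de(18) → 29
29 + ga(32) → 61
ka(33) + ze(41) → 74
61 + 74 → 135
et(87) + 135 → 222
The subtree containing ga is merged 3 times, so code length = 3.

3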